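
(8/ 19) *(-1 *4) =-32/ 19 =-1.68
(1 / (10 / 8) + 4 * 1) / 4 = 6 / 5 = 1.20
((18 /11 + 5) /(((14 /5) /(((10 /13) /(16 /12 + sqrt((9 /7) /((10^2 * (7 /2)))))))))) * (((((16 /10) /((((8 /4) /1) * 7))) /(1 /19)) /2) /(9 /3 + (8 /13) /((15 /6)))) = 41610000 /90795199-9362250 * sqrt(2) /635566393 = 0.44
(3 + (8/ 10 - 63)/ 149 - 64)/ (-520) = 11439/ 96850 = 0.12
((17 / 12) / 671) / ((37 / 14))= 119 / 148962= 0.00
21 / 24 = 7 / 8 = 0.88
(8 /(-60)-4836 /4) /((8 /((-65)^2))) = -15325765 /24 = -638573.54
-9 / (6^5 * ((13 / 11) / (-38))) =209 / 5616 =0.04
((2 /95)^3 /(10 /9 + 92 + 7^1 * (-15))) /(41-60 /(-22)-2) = -88 /4678695375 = -0.00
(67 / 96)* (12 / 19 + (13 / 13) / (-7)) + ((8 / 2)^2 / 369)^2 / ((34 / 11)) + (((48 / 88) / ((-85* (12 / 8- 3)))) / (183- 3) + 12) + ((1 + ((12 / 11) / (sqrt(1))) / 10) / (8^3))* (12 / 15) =133761950780077 / 10836672739200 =12.34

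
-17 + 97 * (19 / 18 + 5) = 10267 / 18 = 570.39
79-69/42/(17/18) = 9194/119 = 77.26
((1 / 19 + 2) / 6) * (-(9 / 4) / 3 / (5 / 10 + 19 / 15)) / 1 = -585 / 4028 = -0.15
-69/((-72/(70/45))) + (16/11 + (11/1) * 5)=68839/1188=57.95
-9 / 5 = -1.80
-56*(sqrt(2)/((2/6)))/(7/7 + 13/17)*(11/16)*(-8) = 2618*sqrt(2)/5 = 740.48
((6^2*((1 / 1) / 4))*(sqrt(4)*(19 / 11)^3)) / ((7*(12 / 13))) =267501 / 18634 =14.36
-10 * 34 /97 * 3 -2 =-1214 /97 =-12.52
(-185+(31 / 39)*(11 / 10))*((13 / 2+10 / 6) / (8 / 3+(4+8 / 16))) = -209.82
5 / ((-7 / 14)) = -10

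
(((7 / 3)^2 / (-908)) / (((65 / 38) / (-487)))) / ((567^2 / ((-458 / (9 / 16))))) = -33902992 / 7841411955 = -0.00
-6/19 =-0.32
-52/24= -2.17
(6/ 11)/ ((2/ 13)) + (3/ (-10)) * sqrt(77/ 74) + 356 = 3955/ 11 - 3 * sqrt(5698)/ 740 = 359.24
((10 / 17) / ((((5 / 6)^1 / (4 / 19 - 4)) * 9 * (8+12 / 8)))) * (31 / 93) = -0.01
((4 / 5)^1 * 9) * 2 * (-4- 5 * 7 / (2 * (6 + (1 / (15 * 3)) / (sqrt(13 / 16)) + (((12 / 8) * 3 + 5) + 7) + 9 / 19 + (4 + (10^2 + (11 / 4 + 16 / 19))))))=-771543972776592 / 12960577442545 + 261999360 * sqrt(13) / 2592115488509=-59.53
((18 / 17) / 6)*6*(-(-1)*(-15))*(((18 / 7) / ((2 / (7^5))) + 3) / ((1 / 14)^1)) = -81693360 / 17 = -4805491.76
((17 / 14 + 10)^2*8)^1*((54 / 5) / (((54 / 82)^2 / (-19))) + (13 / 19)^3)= -21584764839886 / 45372285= -475725.76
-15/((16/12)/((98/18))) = -245/4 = -61.25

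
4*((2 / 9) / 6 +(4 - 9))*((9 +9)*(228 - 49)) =-191888 / 3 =-63962.67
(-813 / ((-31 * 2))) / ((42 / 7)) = 271 / 124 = 2.19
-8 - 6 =-14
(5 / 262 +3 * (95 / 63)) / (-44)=-24995 / 242088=-0.10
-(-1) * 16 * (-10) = -160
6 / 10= 0.60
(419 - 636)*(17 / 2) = -3689 / 2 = -1844.50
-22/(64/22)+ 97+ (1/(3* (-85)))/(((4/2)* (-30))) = 5473579/61200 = 89.44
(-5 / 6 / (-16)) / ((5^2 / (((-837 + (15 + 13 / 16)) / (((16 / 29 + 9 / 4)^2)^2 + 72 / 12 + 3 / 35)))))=-65050755413 / 2574294241458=-0.03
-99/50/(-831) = 33/13850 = 0.00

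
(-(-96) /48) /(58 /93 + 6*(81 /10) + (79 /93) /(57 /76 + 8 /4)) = 3410 /84453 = 0.04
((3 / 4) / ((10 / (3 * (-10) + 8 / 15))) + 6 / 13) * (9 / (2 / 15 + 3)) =-5.02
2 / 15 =0.13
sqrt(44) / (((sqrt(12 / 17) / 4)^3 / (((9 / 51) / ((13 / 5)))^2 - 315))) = -27350560*sqrt(561) / 2873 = -225482.08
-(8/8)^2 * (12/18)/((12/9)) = -1/2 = -0.50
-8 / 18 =-4 / 9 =-0.44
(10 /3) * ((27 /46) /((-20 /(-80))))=180 /23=7.83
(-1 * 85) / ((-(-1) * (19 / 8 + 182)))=-136 / 295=-0.46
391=391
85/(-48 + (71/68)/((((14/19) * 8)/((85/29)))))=-1104320/616871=-1.79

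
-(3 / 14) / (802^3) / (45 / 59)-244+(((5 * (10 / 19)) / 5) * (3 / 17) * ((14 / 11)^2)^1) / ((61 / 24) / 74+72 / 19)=-1002057181098991452499 / 4107454056407320080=-243.96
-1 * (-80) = 80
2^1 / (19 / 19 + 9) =1 / 5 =0.20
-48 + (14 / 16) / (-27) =-10375 / 216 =-48.03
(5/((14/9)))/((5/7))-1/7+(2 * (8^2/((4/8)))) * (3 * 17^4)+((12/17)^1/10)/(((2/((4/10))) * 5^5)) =1192679961015709/18593750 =64144132.36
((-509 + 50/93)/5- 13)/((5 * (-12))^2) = -13333/418500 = -0.03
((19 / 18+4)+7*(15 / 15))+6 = 325 / 18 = 18.06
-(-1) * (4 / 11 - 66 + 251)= 185.36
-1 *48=-48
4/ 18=2/ 9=0.22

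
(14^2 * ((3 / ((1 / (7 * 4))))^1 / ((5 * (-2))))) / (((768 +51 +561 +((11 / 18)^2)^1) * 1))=-2667168 / 2236205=-1.19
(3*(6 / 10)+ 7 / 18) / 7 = 197 / 630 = 0.31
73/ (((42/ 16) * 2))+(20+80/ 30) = 256/ 7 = 36.57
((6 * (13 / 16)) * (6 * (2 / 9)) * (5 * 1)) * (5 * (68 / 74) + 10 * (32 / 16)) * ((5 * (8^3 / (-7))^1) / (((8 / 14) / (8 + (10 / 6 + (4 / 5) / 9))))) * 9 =-1661878400 / 37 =-44915632.43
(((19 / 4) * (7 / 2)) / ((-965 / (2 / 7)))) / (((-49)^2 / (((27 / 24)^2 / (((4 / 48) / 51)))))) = -235467 / 148285760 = -0.00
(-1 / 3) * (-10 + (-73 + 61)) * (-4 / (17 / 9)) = -264 / 17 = -15.53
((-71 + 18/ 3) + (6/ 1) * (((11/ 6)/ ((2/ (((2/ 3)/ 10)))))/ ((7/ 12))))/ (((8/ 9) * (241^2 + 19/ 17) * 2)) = -114903/ 184313920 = -0.00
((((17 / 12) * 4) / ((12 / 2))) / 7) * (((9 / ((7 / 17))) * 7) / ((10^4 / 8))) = 289 / 17500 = 0.02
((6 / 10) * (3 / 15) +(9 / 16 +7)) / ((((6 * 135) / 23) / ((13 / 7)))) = 131261 / 324000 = 0.41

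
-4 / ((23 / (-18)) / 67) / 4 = 1206 / 23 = 52.43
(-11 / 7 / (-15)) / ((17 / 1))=11 / 1785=0.01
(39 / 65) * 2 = 6 / 5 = 1.20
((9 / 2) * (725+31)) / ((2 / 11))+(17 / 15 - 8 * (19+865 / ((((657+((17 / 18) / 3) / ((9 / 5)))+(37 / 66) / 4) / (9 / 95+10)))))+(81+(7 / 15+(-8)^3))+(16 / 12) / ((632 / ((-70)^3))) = 1094971887623972 / 63294280575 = 17299.70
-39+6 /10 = -192 /5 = -38.40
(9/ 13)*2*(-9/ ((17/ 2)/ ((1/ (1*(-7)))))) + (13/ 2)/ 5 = 23351/ 15470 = 1.51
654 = 654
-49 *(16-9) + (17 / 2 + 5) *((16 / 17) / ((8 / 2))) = -5777 / 17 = -339.82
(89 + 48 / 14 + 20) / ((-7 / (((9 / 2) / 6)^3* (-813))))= 5508.75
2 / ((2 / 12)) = 12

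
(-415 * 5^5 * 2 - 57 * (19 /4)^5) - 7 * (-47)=-2796800747 /1024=-2731250.73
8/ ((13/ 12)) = 96/ 13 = 7.38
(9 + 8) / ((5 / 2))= 34 / 5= 6.80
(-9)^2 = 81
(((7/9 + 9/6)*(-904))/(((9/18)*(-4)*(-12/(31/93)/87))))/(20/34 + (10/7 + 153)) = -16.05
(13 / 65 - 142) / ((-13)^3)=709 / 10985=0.06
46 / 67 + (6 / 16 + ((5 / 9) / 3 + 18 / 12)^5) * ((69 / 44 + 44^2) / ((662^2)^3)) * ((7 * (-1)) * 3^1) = 26073899617718471547382653433 / 37977201617485132487774969856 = 0.69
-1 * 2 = -2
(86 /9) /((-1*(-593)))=86 /5337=0.02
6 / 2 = 3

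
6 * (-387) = -2322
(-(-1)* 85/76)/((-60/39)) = -221/304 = -0.73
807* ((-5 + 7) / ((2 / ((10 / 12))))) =1345 / 2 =672.50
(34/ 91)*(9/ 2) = 153/ 91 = 1.68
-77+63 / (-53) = -4144 / 53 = -78.19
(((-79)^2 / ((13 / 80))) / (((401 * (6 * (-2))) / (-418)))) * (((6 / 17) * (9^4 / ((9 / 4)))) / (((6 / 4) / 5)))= 1014277334400 / 88621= 11445112.72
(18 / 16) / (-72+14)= -0.02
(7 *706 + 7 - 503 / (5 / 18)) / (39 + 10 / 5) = 15691 / 205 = 76.54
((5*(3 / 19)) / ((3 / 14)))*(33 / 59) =2310 / 1121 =2.06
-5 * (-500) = 2500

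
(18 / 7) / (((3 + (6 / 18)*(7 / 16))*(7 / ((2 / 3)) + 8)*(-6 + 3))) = -576 / 39109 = -0.01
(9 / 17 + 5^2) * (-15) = -6510 / 17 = -382.94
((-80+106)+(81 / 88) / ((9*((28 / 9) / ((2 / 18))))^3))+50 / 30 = 481012225 / 17385984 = 27.67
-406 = -406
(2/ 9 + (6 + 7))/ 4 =119/ 36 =3.31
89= 89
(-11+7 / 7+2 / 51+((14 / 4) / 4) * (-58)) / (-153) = 12385 / 31212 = 0.40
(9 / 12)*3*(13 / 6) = 39 / 8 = 4.88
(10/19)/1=10/19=0.53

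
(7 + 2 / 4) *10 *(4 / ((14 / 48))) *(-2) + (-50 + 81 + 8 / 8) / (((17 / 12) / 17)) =-11712 / 7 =-1673.14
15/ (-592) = -15/ 592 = -0.03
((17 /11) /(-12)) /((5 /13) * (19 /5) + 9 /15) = -1105 /17688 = -0.06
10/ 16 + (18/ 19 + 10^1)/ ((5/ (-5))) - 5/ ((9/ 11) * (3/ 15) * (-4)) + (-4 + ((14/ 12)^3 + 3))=-1075/ 513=-2.10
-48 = -48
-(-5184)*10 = 51840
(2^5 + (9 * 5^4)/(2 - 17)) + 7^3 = 0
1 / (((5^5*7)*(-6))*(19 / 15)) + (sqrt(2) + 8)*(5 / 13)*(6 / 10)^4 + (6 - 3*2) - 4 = -7783173 / 2161250 + 81*sqrt(2) / 1625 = -3.53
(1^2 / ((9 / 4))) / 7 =0.06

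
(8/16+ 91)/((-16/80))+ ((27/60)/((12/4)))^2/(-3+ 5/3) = -732027/1600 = -457.52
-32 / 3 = -10.67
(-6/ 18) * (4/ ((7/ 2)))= -8/ 21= -0.38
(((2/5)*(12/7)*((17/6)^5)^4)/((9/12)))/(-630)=-4064231406647572522401601/2519321675105894400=-1613224.48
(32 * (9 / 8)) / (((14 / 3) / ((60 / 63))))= 360 / 49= 7.35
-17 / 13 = -1.31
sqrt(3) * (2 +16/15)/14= 23 * sqrt(3)/105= 0.38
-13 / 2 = -6.50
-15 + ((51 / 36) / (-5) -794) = -48557 / 60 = -809.28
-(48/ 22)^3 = -13824/ 1331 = -10.39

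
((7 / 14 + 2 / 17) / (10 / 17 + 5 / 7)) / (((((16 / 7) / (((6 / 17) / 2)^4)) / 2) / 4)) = 83349 / 51783020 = 0.00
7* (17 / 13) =119 / 13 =9.15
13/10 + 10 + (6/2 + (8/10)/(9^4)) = 938231/65610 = 14.30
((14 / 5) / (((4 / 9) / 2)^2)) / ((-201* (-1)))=189 / 670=0.28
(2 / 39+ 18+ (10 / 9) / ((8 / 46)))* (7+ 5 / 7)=2451 / 13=188.54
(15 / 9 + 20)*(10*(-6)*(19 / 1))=-24700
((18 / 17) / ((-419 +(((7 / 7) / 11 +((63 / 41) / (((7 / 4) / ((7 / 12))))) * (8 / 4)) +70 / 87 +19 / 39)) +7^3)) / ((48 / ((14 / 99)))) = -108199 / 2552607936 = -0.00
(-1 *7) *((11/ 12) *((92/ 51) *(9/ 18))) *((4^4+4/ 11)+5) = -462875/ 306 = -1512.66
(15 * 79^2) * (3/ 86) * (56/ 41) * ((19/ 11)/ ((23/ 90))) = 13446858600/ 446039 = 30147.27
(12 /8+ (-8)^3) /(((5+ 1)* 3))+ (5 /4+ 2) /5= -1247 /45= -27.71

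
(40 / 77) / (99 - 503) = -10 / 7777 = -0.00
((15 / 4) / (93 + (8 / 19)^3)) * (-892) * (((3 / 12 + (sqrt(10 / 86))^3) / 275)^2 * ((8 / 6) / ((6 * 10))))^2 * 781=-790537372484837803 / 72512813400886683643500000000 - 2950513923443 * sqrt(215) / 7026435407062663143750000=-0.00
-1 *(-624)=624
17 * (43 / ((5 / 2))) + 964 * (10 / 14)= 34334 / 35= 980.97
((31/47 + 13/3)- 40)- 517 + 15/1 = -75718/141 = -537.01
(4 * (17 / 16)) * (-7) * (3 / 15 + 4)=-2499 / 20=-124.95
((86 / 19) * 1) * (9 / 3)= 13.58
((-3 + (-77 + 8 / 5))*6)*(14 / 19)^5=-1264962048 / 12380495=-102.17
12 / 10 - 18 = -84 / 5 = -16.80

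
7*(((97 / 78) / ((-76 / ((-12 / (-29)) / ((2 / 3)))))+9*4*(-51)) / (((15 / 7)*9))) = -859220929 / 1289340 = -666.40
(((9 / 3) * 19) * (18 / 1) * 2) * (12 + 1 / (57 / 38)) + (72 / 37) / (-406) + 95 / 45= 1757175593 / 67599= 25994.11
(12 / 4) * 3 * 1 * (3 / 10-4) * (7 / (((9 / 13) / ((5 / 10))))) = -3367 / 20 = -168.35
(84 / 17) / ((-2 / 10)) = -420 / 17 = -24.71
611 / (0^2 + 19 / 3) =1833 / 19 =96.47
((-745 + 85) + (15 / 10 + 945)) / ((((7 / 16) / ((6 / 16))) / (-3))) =-5157 / 7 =-736.71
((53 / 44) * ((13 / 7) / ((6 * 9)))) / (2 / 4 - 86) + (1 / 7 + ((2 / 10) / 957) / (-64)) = 469694107 / 3299123520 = 0.14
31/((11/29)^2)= 26071/121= 215.46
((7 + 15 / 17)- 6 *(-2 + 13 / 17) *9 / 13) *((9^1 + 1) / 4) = 7190 / 221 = 32.53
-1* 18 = -18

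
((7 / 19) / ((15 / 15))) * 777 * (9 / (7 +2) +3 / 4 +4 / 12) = 45325 / 76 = 596.38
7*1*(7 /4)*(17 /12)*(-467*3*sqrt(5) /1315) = -389011*sqrt(5) /21040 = -41.34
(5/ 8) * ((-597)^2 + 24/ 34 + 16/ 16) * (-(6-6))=0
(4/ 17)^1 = 4/ 17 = 0.24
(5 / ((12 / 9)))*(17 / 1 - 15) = 15 / 2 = 7.50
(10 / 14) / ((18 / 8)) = 20 / 63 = 0.32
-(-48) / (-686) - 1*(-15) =14.93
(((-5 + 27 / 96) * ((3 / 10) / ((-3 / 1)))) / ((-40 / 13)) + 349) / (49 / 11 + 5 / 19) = 54896149 / 742400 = 73.94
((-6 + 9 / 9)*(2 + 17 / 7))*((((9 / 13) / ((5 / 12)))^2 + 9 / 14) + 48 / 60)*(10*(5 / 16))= -38539355 / 132496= -290.87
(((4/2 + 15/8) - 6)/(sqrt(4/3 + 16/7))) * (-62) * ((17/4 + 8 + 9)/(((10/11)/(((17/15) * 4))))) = 1675333 * sqrt(399)/4560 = 7338.76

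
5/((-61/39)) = -3.20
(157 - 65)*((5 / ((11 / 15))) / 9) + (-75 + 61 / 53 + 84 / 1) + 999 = 1886905 / 1749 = 1078.85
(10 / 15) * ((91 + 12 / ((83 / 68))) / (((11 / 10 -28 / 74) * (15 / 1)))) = 1238612 / 199449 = 6.21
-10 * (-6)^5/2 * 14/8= 68040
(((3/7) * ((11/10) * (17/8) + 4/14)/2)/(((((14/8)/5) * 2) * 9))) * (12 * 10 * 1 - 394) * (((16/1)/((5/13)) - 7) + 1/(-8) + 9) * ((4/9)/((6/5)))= -349978967/889056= -393.65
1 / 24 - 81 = -1943 / 24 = -80.96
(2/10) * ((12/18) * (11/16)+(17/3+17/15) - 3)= 511/600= 0.85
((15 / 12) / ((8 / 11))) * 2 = 55 / 16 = 3.44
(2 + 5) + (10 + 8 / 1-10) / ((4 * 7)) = 51 / 7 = 7.29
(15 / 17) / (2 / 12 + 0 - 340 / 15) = -2 / 51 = -0.04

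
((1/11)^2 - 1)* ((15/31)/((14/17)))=-15300/26257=-0.58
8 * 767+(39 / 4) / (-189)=1546259 / 252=6135.95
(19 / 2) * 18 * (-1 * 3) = -513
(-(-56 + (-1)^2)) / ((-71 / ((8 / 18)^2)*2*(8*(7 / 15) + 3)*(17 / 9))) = -2200 / 365721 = -0.01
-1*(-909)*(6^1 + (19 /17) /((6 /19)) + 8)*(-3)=-1626201 /34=-47829.44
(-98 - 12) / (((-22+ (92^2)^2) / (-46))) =2530 / 35819637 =0.00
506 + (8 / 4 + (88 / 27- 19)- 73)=11320 / 27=419.26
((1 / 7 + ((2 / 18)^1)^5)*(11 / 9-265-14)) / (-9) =147640000 / 33480783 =4.41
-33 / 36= -0.92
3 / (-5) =-3 / 5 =-0.60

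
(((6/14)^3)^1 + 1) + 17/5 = 7681/1715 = 4.48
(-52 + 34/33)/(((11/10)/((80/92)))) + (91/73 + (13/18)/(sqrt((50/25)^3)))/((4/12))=-22277923/609477 + 13 *sqrt(2)/24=-35.79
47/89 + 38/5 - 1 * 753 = -331468/445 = -744.87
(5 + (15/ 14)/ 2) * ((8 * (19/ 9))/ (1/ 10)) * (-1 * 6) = -117800/ 21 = -5609.52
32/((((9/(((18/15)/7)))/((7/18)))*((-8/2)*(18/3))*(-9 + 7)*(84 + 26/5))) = 1/18063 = 0.00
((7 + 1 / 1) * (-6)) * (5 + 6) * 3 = -1584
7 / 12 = 0.58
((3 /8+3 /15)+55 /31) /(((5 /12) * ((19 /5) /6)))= 26217 /2945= 8.90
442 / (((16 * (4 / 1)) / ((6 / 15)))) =221 / 80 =2.76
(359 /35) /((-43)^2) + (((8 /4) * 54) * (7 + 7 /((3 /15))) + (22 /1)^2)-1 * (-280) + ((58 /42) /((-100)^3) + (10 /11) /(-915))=46029230437140103 /8684753000000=5300.00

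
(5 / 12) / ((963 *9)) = 5 / 104004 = 0.00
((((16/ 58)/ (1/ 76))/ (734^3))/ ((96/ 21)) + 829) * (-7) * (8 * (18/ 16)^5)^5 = -47775086736934767197059354831034290371/ 13221657947002181841967906816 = -3613396060.35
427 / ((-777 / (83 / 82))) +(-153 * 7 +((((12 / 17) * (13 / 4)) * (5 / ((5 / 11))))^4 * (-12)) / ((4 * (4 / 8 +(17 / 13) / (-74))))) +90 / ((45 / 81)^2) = -1112516878606101389 / 440920722360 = -2523167.59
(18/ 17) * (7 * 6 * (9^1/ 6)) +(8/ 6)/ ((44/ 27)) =12627/ 187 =67.52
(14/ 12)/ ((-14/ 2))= -1/ 6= -0.17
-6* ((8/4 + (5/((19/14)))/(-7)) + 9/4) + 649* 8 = 196447/38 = 5169.66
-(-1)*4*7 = 28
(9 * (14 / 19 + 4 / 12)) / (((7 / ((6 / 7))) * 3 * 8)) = 183 / 3724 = 0.05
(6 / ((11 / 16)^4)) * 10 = 3932160 / 14641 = 268.57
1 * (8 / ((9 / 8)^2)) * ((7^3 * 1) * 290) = 50928640 / 81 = 628748.64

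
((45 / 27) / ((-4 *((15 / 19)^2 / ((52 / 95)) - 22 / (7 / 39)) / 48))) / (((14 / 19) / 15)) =938600 / 279943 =3.35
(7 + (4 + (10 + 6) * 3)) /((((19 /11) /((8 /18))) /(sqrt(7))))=2596 * sqrt(7) /171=40.17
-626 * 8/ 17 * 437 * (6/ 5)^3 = -472715136/ 2125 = -222454.18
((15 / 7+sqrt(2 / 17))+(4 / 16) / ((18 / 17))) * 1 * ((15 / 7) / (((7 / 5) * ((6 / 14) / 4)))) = 100 * sqrt(34) / 119+29975 / 882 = 38.89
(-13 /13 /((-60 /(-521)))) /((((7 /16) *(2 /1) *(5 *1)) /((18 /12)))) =-521 /175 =-2.98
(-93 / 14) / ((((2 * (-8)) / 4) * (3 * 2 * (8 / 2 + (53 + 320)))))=31 / 42224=0.00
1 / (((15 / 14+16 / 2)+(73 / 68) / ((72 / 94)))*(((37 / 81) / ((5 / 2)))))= 694008 / 1328041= 0.52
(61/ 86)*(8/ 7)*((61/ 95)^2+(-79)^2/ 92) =55.32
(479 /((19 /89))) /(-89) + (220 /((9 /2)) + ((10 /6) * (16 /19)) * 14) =7409 /171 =43.33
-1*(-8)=8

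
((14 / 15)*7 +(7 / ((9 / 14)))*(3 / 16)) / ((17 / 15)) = 1029 / 136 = 7.57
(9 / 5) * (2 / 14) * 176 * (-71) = -112464 / 35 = -3213.26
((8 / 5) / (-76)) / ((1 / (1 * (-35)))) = 14 / 19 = 0.74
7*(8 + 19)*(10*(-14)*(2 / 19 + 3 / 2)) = -807030 / 19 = -42475.26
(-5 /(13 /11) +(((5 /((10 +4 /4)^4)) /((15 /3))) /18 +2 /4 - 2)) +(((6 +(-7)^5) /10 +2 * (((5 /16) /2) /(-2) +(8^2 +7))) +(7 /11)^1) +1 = -422726726317 /274079520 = -1542.35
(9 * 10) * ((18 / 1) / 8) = 405 / 2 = 202.50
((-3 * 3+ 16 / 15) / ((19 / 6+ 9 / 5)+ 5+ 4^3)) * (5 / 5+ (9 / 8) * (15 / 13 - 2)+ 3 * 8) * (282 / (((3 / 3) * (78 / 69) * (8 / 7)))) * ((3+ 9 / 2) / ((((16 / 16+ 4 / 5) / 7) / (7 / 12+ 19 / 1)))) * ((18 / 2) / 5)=-578838.72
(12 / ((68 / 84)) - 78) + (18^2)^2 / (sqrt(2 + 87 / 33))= -1074 / 17 + 34992*sqrt(561) / 17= 48689.82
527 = 527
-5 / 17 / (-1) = 5 / 17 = 0.29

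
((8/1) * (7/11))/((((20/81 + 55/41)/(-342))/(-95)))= 1208472048/11605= 104133.74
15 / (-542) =-15 / 542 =-0.03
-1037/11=-94.27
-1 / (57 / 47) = -47 / 57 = -0.82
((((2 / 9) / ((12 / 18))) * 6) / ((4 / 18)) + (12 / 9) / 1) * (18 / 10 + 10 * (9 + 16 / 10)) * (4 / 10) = 33418 / 75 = 445.57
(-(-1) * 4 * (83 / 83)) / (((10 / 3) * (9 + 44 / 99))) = 54 / 425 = 0.13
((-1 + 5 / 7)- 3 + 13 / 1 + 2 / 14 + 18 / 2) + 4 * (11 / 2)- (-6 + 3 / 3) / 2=607 / 14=43.36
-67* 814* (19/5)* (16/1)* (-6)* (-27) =-2685887424/5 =-537177484.80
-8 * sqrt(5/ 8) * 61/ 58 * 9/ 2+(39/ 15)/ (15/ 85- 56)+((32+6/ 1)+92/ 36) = 133072/ 3285- 549 * sqrt(10)/ 58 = 10.58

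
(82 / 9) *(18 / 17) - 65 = -941 / 17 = -55.35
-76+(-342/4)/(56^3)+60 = -5619883/351232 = -16.00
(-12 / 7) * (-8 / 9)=1.52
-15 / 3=-5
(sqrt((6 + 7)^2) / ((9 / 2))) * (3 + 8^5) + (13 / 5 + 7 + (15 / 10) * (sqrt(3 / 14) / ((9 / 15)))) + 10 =5 * sqrt(42) / 28 + 4261112 / 45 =94692.54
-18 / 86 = -9 / 43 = -0.21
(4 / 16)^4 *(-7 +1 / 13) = -45 / 1664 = -0.03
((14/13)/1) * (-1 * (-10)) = 140/13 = 10.77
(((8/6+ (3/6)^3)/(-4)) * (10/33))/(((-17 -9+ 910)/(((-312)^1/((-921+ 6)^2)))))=7/150298632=0.00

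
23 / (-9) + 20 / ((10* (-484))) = -5575 / 2178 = -2.56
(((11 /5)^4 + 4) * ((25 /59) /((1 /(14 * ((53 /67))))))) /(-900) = -6359311 /44471250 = -0.14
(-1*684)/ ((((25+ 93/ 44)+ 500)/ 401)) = -1340944/ 2577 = -520.35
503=503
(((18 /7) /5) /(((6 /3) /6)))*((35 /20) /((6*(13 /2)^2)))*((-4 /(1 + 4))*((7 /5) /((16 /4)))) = -63 /21125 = -0.00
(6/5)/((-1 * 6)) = -1/5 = -0.20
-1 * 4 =-4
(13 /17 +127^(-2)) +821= 821.76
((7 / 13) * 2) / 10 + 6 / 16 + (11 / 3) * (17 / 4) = 25063 / 1560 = 16.07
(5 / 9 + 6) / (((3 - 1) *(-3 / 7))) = -413 / 54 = -7.65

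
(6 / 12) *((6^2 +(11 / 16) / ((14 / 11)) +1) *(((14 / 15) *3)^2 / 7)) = 8409 / 400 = 21.02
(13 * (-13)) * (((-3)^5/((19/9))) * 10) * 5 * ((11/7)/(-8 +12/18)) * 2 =-55440450/133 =-416845.49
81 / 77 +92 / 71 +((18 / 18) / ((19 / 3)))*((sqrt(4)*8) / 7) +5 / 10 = 666579 / 207746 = 3.21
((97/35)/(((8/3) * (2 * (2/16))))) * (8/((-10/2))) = -1164/175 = -6.65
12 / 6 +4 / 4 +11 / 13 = 50 / 13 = 3.85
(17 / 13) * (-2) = -34 / 13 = -2.62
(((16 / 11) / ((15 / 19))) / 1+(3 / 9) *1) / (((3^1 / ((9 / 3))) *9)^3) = 359 / 120285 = 0.00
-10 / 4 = -5 / 2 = -2.50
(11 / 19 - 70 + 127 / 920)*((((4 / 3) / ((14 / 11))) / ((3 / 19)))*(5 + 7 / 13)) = -2545.96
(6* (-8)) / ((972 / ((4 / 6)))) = -8 / 243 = -0.03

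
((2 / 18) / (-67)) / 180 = -1 / 108540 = -0.00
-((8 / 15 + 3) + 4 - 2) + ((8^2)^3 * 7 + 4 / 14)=192675289 / 105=1835002.75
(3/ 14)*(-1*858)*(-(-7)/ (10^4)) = -1287/ 10000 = -0.13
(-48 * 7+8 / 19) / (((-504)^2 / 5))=-3985 / 603288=-0.01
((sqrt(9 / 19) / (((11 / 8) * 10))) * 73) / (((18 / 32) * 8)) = 584 * sqrt(19) / 3135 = 0.81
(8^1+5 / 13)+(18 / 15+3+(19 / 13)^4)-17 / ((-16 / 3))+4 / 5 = 9658195 / 456976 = 21.14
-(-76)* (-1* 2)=-152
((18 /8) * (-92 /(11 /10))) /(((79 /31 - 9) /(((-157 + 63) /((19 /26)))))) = -3920787 /1045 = -3751.95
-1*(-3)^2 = -9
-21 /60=-0.35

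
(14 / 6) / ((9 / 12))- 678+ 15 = -659.89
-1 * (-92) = 92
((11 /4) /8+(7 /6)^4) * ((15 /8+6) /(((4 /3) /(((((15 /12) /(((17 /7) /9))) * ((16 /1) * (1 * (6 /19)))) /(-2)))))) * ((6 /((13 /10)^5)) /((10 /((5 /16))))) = -117684984375 /15350737792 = -7.67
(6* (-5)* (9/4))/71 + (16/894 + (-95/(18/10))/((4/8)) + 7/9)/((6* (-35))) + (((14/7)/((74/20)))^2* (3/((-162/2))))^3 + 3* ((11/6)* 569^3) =5413096164837410922264399149/5342521197774029130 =1013210049.05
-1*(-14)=14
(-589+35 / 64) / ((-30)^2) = -37661 / 57600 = -0.65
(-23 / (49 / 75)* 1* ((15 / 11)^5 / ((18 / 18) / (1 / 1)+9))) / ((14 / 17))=-4453734375 / 220961972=-20.16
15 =15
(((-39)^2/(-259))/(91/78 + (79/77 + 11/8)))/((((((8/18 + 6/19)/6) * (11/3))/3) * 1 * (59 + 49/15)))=-1023516/5995813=-0.17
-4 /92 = -1 /23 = -0.04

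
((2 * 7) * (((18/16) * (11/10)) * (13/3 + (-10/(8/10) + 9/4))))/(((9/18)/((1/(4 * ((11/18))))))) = -13419/160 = -83.87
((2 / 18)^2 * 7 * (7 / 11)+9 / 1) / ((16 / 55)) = 10085 / 324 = 31.13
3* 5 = 15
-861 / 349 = -2.47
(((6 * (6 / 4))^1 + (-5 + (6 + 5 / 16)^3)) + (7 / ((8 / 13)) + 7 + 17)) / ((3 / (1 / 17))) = 70093 / 12288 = 5.70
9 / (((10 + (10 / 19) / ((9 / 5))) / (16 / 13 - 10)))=-87723 / 11440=-7.67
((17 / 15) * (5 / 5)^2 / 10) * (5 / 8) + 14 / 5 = 689 / 240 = 2.87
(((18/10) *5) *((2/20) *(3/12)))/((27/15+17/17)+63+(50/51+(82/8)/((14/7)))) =0.00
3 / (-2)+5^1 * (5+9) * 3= 417 / 2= 208.50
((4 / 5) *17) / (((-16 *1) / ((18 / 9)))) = -17 / 10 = -1.70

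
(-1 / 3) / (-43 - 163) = 1 / 618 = 0.00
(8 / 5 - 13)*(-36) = 2052 / 5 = 410.40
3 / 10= 0.30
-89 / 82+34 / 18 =593 / 738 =0.80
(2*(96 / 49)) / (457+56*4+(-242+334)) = 0.01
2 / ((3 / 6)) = 4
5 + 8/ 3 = 23/ 3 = 7.67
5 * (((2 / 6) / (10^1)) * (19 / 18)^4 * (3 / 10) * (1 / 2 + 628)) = 54604499 / 1399680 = 39.01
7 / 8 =0.88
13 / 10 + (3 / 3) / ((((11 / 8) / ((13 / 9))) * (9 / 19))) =31343 / 8910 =3.52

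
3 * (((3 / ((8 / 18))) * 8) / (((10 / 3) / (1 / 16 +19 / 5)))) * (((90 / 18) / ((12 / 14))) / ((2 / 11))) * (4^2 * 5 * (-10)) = -9636165 / 2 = -4818082.50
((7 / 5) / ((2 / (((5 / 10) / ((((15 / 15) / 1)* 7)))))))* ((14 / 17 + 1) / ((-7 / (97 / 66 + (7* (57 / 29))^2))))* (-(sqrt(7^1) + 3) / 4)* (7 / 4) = 6.14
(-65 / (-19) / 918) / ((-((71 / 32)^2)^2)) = -34078720 / 221615270001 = -0.00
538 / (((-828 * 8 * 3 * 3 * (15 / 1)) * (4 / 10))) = -269 / 178848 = -0.00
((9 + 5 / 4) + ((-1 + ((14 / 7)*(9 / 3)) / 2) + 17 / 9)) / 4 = 509 / 144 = 3.53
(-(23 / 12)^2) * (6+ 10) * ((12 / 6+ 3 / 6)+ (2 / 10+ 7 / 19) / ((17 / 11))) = -4900127 / 29070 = -168.56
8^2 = 64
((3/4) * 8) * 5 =30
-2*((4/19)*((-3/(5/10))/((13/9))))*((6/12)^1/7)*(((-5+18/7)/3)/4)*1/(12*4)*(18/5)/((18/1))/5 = -51/2420600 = -0.00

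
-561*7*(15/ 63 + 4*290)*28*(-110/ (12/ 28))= 98232857800/ 3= 32744285933.33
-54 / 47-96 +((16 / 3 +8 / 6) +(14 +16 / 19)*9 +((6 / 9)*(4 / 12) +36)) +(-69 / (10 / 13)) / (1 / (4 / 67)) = 199139432 / 2692395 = 73.96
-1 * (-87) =87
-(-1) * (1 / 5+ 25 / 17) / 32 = 71 / 1360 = 0.05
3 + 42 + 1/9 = 406/9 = 45.11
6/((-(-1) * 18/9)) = 3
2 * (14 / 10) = 2.80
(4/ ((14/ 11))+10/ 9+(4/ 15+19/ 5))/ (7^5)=2621/ 5294205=0.00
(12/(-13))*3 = -36/13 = -2.77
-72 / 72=-1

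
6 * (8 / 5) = 48 / 5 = 9.60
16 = 16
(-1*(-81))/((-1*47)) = -1.72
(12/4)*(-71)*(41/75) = -2911/25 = -116.44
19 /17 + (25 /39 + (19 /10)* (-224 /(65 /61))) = -6591058 /16575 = -397.65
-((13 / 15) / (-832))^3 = 1 / 884736000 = 0.00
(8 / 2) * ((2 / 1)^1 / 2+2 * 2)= 20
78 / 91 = 6 / 7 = 0.86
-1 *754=-754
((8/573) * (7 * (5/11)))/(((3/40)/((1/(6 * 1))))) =5600/56727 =0.10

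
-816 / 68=-12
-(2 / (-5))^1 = 2 / 5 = 0.40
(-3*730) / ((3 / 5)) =-3650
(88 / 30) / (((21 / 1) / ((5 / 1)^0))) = 44 / 315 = 0.14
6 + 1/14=85/14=6.07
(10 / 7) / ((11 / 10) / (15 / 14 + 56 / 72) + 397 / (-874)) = 10182100 / 1002239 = 10.16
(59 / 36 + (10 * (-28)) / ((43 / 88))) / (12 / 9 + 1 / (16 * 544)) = -1924678528 / 4491651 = -428.50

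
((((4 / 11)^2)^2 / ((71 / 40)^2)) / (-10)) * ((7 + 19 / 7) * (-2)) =5570560 / 516636967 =0.01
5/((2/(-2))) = -5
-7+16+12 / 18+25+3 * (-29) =-157 / 3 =-52.33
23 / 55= 0.42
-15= -15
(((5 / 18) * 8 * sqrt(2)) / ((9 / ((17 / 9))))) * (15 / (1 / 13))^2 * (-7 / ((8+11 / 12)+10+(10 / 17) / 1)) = -683774000 * sqrt(2) / 107433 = -9000.98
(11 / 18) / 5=11 / 90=0.12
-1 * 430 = -430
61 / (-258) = -61 / 258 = -0.24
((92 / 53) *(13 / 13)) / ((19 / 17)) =1.55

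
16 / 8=2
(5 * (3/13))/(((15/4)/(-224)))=-896/13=-68.92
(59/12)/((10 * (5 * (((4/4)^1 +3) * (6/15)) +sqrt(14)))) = 0.04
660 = 660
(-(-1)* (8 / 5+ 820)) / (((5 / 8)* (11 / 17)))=558688 / 275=2031.59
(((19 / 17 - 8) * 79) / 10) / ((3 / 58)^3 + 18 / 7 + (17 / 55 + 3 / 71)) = -4929649160436 / 265013274941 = -18.60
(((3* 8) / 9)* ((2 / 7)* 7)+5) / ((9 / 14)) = 434 / 27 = 16.07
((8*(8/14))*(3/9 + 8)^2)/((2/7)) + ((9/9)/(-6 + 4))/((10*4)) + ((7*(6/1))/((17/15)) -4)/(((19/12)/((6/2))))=1173.74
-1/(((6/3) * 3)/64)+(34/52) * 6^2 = 502/39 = 12.87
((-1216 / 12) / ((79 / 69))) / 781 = -6992 / 61699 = -0.11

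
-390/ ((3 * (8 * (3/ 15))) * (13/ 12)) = -75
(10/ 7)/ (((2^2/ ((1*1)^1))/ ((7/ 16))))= 5/ 32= 0.16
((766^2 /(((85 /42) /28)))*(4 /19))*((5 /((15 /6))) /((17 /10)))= 11040400896 /5491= 2010635.75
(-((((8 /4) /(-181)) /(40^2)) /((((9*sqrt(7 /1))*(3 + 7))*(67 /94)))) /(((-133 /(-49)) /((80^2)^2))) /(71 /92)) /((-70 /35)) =-22138880*sqrt(7) /147233907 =-0.40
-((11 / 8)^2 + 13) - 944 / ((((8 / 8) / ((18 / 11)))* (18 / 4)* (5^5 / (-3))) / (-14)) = -19.50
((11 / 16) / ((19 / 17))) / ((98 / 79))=14773 / 29792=0.50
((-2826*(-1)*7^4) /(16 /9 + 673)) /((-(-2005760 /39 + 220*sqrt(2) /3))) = 0.20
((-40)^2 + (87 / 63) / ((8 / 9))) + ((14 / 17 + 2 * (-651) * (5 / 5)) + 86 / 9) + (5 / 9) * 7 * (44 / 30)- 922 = -15585971 / 25704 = -606.36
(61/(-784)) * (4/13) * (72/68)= -549/21658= -0.03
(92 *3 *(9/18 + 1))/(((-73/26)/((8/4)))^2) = 1119456/5329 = 210.07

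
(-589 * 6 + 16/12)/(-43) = 82.16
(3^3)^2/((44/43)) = 31347/44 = 712.43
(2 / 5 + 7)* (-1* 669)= -4950.60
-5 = -5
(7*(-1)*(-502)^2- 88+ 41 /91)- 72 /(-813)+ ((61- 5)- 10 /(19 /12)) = -826568896255 /468559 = -1764065.78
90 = 90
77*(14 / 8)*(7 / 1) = 3773 / 4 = 943.25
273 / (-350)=-39 / 50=-0.78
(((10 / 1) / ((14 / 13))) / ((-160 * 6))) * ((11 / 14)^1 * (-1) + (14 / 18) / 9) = 10309 / 1524096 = 0.01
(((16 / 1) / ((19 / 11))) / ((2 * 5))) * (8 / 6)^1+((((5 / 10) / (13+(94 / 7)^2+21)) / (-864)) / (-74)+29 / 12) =465878470511 / 127576615680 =3.65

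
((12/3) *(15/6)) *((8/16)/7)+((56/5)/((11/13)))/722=101823/138985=0.73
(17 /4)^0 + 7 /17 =24 /17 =1.41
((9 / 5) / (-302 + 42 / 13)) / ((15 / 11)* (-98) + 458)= -0.00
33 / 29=1.14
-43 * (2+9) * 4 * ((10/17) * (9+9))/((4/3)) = -255420/17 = -15024.71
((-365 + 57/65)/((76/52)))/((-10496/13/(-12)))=-3.70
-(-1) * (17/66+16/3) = 123/22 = 5.59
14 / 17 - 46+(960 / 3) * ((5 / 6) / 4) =1096 / 51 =21.49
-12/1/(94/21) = -126/47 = -2.68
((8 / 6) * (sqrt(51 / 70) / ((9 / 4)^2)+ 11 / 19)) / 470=16 * sqrt(3570) / 1998675+ 22 / 13395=0.00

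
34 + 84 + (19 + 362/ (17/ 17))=499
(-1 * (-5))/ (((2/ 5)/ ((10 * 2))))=250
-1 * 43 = -43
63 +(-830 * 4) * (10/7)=-32759/7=-4679.86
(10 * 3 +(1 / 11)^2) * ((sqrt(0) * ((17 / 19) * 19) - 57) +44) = -390.11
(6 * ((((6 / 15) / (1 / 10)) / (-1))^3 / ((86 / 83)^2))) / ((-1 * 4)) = 165336 / 1849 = 89.42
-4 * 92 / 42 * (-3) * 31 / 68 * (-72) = -102672 / 119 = -862.79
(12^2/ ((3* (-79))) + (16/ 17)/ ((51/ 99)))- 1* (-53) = 1237883/ 22831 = 54.22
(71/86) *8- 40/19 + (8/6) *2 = 7.17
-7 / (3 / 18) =-42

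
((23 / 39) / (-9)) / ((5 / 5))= -23 / 351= -0.07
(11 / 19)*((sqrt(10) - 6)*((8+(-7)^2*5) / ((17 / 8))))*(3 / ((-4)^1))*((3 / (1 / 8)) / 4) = 601128 / 323 - 100188*sqrt(10) / 323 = 880.20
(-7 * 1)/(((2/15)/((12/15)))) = -42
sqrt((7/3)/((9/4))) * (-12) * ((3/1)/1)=-8 * sqrt(21)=-36.66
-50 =-50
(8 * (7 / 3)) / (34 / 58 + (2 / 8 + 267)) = 6496 / 93207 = 0.07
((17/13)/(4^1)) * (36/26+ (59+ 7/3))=20791/1014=20.50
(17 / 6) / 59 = 17 / 354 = 0.05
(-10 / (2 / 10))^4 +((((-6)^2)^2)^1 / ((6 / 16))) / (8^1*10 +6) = 268751728 / 43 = 6250040.19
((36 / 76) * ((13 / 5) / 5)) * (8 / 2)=468 / 475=0.99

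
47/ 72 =0.65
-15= -15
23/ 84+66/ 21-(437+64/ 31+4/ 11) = -1784159/ 4092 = -436.01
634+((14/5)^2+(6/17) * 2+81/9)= 276907/425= 651.55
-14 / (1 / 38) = -532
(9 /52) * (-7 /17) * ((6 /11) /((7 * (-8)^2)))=-27 /311168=-0.00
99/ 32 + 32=35.09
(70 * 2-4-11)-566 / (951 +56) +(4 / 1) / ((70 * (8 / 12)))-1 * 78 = 1639726 / 35245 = 46.52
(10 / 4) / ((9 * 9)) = 5 / 162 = 0.03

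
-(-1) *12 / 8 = 3 / 2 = 1.50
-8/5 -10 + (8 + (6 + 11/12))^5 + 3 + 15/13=11944669363747/16174080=738506.88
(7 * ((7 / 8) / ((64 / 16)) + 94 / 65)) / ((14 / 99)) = 342837 / 4160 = 82.41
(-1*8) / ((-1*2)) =4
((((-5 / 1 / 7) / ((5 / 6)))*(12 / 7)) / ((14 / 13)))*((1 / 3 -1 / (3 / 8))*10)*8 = 12480 / 49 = 254.69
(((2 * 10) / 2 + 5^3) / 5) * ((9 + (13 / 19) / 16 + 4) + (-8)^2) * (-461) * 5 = -1457605935 / 304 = -4794756.37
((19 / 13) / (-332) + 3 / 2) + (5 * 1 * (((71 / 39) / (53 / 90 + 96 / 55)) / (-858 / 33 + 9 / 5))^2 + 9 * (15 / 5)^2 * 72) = 5833.50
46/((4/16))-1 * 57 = 127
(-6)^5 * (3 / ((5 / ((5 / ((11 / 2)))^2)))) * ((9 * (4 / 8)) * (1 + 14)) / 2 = -15746400 / 121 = -130135.54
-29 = -29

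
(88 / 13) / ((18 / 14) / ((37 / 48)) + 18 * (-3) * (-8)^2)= -2849 / 1453842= -0.00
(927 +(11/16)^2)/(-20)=-237433/5120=-46.37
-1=-1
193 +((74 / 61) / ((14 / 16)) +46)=102645 / 427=240.39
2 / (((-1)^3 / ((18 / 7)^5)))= -3779136 / 16807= -224.85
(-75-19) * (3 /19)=-14.84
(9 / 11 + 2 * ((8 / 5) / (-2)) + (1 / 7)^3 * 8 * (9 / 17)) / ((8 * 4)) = -0.02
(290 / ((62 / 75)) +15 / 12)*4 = 43655 / 31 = 1408.23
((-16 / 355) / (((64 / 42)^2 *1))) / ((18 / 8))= -49 / 5680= -0.01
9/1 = 9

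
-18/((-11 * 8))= 9/44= 0.20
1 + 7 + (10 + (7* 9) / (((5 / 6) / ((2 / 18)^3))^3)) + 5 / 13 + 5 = 60584274728 / 2590774875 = 23.38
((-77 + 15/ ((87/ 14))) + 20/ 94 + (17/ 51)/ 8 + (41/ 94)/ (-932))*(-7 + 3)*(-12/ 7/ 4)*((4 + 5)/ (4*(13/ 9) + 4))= -11472690555/ 97814332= -117.29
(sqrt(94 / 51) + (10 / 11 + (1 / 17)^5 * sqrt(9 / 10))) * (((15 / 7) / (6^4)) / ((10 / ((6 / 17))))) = sqrt(10) / 81102231840 + 5 / 94248 + sqrt(4794) / 873936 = 0.00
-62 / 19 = -3.26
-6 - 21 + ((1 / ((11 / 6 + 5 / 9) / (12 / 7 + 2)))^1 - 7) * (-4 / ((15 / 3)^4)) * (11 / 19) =-96436009 / 3574375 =-26.98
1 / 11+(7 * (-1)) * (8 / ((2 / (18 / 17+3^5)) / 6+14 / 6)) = -1909573 / 79915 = -23.90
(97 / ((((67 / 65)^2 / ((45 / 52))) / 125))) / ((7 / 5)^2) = 4433203125 / 879844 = 5038.62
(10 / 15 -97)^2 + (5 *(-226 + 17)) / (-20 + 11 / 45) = 74673394 / 8001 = 9333.01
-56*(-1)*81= 4536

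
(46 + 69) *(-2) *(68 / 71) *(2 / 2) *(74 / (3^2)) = -1157360 / 639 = -1811.21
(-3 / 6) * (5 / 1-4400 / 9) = 4355 / 18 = 241.94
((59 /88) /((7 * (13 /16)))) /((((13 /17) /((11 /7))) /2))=0.48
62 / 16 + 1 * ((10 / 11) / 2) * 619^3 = 9487066701 / 88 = 107807576.15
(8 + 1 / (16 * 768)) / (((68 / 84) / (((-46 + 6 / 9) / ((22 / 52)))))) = -8945755 / 8448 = -1058.92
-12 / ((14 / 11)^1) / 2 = -33 / 7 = -4.71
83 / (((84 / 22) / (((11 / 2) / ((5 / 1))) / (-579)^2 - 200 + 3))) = -602967804967 / 140801220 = -4282.40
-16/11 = -1.45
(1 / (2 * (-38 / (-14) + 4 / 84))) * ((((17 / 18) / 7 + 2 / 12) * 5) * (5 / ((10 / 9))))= 1.23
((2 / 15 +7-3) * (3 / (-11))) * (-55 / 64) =31 / 32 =0.97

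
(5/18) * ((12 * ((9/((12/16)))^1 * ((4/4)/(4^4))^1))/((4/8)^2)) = 5/8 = 0.62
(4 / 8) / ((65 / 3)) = 3 / 130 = 0.02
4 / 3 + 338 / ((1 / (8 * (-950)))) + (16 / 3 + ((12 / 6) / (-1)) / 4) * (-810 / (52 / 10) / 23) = -2568831.40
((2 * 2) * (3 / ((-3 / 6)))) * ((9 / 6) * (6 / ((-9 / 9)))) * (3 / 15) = 216 / 5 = 43.20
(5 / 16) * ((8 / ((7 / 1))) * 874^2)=1909690 / 7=272812.86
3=3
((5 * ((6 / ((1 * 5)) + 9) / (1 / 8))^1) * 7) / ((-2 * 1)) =-1428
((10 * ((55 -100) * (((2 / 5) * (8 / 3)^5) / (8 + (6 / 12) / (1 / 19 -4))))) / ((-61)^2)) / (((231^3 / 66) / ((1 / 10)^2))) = -0.00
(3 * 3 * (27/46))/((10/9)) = 2187/460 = 4.75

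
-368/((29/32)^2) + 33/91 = -34263959/76531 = -447.71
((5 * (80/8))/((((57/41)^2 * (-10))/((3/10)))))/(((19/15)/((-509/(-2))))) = -4278145/27436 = -155.93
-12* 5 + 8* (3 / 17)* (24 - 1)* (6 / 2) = 636 / 17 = 37.41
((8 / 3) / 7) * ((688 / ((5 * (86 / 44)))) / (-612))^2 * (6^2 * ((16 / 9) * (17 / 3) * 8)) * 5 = 31719424 / 433755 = 73.13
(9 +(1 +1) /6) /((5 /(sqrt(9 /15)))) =28 * sqrt(15) /75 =1.45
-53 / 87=-0.61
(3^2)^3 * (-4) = -2916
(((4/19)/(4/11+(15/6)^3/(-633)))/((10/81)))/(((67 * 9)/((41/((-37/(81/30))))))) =-554978952/22232849525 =-0.02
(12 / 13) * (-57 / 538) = -342 / 3497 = -0.10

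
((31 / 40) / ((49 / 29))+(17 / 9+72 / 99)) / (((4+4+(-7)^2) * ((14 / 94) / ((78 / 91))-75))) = -28042127 / 38897161380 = -0.00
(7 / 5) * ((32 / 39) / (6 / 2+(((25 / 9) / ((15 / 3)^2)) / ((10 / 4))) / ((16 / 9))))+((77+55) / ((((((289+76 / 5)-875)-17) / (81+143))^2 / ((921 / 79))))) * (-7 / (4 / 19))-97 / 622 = -14882933408833076921 / 2002933938496062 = -7430.57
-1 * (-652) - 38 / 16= 5197 / 8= 649.62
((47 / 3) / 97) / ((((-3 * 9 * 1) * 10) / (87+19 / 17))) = -35203 / 667845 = -0.05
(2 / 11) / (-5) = -2 / 55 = -0.04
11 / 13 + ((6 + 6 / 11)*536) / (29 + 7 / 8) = 4042487 / 34177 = 118.28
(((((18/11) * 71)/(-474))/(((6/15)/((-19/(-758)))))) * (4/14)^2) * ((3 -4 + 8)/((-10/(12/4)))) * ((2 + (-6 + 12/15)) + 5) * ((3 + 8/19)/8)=74763/36887312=0.00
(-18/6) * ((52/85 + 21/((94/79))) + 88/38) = -9371151/151810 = -61.73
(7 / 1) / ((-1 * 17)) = -7 / 17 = -0.41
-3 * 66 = -198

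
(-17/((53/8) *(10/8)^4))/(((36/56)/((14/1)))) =-6823936/298125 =-22.89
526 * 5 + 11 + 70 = 2711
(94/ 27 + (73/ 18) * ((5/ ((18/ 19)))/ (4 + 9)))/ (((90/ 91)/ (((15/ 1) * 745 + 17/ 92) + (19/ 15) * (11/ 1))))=2334568542719/ 40240800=58014.96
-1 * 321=-321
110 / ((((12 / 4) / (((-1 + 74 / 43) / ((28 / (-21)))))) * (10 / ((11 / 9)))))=-3751 / 1548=-2.42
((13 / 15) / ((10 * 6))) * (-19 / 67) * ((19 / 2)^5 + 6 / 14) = -4281198883 / 13507200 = -316.96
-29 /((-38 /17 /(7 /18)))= 3451 /684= 5.05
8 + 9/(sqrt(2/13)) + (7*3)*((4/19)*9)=9*sqrt(26)/2 + 908/19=70.74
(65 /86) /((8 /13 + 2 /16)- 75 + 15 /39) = -0.01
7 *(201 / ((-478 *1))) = -1407 / 478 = -2.94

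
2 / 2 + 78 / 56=67 / 28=2.39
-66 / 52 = -33 / 26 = -1.27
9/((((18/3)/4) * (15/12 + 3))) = 24/17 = 1.41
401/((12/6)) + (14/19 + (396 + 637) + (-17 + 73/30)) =1219.67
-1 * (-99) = 99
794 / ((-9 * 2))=-397 / 9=-44.11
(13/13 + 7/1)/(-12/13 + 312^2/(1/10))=26/3163677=0.00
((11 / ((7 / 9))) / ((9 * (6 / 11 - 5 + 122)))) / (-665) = -121 / 6018915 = -0.00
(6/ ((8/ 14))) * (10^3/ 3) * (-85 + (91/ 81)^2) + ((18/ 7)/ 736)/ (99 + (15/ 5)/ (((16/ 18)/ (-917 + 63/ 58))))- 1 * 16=-47761378095745309/ 162953359065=-293098.46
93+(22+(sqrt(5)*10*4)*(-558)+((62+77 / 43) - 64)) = -49794.25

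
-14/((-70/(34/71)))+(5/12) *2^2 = 1877/1065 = 1.76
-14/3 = -4.67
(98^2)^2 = 92236816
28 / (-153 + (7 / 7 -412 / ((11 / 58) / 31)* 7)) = -77 / 1296776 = -0.00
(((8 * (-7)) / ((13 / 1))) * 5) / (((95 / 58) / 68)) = -220864 / 247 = -894.19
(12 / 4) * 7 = 21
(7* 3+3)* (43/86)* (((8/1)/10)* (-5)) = -48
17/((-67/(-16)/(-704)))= -2858.03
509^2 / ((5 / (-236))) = -61143116 / 5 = -12228623.20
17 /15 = 1.13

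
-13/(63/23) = -4.75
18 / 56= 9 / 28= 0.32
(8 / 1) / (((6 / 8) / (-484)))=-15488 / 3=-5162.67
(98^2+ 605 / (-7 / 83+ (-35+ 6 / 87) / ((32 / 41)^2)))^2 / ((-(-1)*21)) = 1843902826856687364894736 / 420732771658463061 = 4382598.53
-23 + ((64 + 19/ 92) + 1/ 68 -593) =-431491/ 782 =-551.78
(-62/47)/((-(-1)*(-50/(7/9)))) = 217/10575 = 0.02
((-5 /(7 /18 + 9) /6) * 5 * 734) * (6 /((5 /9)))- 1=-594709 /169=-3518.99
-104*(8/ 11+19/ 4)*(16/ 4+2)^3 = -123041.45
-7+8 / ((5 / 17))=101 / 5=20.20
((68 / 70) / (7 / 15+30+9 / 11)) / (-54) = -187 / 325206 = -0.00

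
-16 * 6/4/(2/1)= -12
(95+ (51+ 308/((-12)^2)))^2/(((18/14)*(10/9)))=199086223/12960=15361.59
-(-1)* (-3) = -3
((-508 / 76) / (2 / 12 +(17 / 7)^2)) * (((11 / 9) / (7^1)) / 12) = -9779 / 609786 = -0.02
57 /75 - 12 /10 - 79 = -1986 /25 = -79.44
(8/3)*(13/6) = 5.78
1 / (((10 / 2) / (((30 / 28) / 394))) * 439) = 3 / 2421524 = 0.00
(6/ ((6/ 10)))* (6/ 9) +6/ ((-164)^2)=268969/ 40344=6.67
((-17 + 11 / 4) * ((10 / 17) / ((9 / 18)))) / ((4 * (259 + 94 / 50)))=-2375 / 147832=-0.02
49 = 49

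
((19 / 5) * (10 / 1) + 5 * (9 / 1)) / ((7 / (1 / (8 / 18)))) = 747 / 28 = 26.68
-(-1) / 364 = 1 / 364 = 0.00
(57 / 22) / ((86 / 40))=570 / 473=1.21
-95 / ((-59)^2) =-0.03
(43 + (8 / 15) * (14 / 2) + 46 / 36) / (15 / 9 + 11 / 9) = 4321 / 260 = 16.62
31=31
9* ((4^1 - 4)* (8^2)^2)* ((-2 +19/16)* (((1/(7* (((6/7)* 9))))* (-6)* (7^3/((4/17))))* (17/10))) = 0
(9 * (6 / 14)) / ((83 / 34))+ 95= 56113 / 581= 96.58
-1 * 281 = -281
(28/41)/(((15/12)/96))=10752/205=52.45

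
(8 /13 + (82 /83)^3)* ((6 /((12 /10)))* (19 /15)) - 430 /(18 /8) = -12115858760 /66899079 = -181.11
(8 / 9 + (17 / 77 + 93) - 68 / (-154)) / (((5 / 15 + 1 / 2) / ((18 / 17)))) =786288 / 6545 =120.14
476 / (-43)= -476 / 43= -11.07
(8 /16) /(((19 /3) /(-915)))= -2745 /38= -72.24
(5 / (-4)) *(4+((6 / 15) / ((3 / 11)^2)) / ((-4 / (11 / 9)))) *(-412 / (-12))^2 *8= -20252581 / 729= -27781.32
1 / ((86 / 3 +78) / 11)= 33 / 320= 0.10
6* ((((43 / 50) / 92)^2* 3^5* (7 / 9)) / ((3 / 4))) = 349461 / 2645000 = 0.13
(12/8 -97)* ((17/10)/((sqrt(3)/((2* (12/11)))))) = -6494* sqrt(3)/55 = -204.51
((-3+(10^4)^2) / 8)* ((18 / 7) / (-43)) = -899999973 / 1204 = -747508.28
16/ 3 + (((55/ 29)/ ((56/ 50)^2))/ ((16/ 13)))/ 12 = 7909513/ 1455104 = 5.44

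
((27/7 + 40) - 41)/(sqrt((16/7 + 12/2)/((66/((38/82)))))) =20 * sqrt(5218521)/3857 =11.85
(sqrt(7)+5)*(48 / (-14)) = -120 / 7 - 24*sqrt(7) / 7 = -26.21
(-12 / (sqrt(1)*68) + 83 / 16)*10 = 6815 / 136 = 50.11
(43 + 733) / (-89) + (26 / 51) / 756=-14958571 / 1715742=-8.72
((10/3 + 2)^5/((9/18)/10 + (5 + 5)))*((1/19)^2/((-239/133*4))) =-36700160/221796063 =-0.17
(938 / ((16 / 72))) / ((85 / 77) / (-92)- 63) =-29901564 / 446377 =-66.99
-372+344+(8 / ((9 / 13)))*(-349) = -36548 / 9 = -4060.89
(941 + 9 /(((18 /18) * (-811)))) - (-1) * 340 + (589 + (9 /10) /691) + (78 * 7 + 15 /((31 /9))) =420472772689 /173724310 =2420.35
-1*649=-649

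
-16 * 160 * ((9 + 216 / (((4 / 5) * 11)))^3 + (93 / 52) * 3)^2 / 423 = -121385218724638803360 / 14071509023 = -8626311401.73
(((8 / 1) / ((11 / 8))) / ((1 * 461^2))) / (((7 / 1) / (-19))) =-1216 / 16364117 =-0.00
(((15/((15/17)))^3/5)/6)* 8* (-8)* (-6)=314432/5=62886.40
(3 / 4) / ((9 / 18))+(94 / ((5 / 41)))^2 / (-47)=-631981 / 50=-12639.62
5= 5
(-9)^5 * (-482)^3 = 6612316940232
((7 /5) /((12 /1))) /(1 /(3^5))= 28.35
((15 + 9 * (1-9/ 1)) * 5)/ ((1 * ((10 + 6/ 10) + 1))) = -1425/ 58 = -24.57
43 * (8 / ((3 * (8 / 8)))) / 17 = 344 / 51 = 6.75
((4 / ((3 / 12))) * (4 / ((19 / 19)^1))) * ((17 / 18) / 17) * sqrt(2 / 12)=16 * sqrt(6) / 27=1.45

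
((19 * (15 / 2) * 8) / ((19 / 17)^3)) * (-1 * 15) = -4421700 / 361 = -12248.48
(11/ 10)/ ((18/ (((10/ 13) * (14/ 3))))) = 77/ 351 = 0.22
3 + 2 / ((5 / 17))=9.80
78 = 78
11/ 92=0.12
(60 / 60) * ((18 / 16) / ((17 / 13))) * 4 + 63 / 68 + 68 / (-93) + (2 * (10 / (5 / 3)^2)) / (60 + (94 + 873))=118317259 / 32473740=3.64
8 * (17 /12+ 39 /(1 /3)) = 2842 /3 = 947.33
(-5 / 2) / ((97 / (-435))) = 2175 / 194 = 11.21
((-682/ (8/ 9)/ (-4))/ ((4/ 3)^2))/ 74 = 27621/ 18944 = 1.46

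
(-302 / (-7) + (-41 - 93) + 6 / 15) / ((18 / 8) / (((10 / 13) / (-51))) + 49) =25328 / 28049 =0.90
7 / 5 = 1.40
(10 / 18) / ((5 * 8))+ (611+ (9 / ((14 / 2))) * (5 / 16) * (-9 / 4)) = 2459963 / 4032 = 610.11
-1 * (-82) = 82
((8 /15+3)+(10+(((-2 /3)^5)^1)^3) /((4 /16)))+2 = 3266112467 /71744535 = 45.52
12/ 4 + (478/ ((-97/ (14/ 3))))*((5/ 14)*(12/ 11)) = -6359/ 1067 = -5.96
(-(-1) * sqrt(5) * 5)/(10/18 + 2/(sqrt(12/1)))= 9.87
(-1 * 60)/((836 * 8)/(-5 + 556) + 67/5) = -8700/3703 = -2.35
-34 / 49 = -0.69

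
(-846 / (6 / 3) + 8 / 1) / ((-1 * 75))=83 / 15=5.53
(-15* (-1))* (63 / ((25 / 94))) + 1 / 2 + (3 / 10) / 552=6538809 / 1840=3553.70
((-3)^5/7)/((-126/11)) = 297/98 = 3.03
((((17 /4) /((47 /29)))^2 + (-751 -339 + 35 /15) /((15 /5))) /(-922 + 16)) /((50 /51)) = 1923380527 /4803249600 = 0.40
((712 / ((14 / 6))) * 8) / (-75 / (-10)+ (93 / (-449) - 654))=-5115008 / 1355067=-3.77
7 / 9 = 0.78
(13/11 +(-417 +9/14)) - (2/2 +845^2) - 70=-110034721/154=-714511.18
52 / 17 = 3.06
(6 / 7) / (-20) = -3 / 70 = -0.04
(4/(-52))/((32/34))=-17/208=-0.08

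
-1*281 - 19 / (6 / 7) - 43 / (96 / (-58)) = -4435 / 16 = -277.19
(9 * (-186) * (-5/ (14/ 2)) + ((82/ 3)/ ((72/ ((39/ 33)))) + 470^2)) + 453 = 1850718839/ 8316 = 222549.16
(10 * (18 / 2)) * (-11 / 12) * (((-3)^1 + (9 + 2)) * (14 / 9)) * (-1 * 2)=6160 / 3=2053.33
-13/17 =-0.76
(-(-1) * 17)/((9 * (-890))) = -17/8010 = -0.00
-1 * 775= -775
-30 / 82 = -15 / 41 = -0.37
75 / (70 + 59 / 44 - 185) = -0.66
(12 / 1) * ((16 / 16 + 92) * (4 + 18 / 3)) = 11160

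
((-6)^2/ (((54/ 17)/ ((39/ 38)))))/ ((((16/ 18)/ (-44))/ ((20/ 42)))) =-36465/ 133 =-274.17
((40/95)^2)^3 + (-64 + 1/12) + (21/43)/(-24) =-3103957833415/48551349192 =-63.93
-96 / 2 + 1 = -47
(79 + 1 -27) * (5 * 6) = 1590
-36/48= -0.75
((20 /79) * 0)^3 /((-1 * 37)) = 0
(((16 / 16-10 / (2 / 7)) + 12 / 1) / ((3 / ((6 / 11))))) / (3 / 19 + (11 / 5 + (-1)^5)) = -380 / 129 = -2.95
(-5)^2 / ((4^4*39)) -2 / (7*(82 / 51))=-502009 / 2865408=-0.18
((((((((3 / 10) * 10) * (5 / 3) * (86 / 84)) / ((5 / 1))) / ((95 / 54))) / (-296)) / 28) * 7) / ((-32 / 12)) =1161 / 6298880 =0.00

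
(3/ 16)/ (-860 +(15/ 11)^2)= -363/ 1661360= -0.00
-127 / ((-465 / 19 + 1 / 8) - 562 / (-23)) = -1475.06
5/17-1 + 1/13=-139/221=-0.63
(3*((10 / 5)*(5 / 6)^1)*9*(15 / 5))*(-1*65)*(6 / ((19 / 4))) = -210600 / 19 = -11084.21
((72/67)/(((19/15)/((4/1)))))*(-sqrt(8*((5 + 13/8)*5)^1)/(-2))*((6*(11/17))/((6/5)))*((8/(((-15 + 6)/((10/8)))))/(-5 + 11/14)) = 1848000*sqrt(265)/1276819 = 23.56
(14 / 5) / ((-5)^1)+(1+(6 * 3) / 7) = 527 / 175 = 3.01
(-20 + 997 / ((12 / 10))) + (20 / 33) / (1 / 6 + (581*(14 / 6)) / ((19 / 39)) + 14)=17062780675 / 21043506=810.83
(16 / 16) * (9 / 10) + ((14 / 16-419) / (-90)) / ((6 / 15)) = 6007 / 480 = 12.51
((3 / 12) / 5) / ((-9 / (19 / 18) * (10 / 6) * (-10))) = 19 / 54000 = 0.00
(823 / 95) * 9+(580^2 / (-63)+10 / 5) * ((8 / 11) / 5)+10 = -45322247 / 65835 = -688.42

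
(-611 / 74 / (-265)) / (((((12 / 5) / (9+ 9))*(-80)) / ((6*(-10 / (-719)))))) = -0.00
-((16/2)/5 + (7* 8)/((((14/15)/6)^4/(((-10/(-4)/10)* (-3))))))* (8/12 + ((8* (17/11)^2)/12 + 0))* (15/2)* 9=10937259.04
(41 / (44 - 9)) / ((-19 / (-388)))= 15908 / 665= 23.92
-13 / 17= -0.76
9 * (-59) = -531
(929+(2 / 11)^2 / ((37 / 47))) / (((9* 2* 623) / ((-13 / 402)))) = -54071173 / 20182441356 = -0.00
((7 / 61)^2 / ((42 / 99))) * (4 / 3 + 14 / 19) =4543 / 70699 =0.06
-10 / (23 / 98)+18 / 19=-41.66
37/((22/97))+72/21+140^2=3044051/154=19766.56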